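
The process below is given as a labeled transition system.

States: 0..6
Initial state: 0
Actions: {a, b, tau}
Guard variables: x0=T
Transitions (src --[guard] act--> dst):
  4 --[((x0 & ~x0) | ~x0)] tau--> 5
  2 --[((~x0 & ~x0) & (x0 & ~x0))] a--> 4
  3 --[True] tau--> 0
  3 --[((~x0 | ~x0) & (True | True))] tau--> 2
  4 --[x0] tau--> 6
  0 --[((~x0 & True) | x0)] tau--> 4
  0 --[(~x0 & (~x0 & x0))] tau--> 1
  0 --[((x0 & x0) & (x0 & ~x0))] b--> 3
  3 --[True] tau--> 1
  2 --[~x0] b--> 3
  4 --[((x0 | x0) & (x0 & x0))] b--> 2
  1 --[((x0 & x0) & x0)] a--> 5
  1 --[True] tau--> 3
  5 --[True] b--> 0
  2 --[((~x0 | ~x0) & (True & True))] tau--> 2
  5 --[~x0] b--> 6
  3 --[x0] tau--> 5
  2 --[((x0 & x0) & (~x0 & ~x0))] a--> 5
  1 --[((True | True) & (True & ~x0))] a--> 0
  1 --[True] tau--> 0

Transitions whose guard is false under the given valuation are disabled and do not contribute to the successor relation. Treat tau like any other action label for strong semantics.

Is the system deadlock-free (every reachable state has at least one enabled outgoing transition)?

Answer: DEADLOCK at state 2

Working:
Reachable = {0,2,4,6}
  0: tau→4  [1 exit(s)]
  2: ∅  [no exit]
  4: b→2  tau→6  [2 exit(s)]
  6: ∅  [no exit]
Path to 2: tau·b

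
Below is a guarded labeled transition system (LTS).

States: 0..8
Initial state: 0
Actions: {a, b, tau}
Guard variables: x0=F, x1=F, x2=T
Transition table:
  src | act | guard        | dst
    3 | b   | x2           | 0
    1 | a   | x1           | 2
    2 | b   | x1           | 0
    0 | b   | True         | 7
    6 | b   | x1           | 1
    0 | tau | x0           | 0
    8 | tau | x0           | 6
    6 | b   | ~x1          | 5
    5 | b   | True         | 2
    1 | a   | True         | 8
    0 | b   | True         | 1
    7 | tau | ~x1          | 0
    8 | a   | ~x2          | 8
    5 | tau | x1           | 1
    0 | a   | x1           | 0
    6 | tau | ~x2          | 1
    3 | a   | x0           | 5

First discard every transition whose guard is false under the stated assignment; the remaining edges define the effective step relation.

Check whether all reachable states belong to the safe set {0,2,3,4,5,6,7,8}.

Inv-set: {0,2,3,4,5,6,7,8}
R = {0,1,7,8}
  0: safe
  1: outside
  7: safe
  8: safe
witness against invariant: b → 1

Answer: INVARIANT VIOLATED at state 1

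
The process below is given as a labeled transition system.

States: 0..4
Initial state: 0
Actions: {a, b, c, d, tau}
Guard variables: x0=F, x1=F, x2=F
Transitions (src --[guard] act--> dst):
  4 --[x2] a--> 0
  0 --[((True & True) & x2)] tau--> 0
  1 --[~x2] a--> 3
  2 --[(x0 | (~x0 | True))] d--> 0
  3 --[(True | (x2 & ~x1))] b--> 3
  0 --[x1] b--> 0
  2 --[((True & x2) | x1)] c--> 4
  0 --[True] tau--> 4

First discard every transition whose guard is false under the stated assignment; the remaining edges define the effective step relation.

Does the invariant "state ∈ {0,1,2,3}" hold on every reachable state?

Answer: INVARIANT VIOLATED at state 4

Trace:
Inv-set: {0,1,2,3}
Reachable = {0,4}
  0: ✓
  4: ✗ unsafe
reach 4 via tau — violates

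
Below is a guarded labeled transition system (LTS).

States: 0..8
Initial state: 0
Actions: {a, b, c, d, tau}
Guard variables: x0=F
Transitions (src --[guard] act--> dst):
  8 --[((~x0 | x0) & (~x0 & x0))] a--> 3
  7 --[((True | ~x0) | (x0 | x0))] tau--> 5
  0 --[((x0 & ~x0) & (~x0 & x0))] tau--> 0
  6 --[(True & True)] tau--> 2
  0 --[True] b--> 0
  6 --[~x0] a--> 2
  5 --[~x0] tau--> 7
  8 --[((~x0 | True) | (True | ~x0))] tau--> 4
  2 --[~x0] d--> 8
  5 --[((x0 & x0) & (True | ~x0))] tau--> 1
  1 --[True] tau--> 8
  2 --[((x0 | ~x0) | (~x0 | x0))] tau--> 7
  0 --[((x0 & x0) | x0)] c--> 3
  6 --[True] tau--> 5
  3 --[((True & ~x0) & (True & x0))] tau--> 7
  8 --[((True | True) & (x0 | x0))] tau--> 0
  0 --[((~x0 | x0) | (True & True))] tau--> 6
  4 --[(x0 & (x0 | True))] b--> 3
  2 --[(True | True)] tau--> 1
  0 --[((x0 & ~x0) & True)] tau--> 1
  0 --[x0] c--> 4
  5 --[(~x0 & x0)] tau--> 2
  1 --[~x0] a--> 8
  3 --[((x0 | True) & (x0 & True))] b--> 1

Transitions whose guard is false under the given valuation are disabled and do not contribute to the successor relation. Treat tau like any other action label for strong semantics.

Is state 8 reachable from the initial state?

Answer: REACHABLE

Trace:
Guard filter leaves 13 enabled edge(s).
depth 0: {0}
depth 1: {6}  now seen {0,6}
depth 2: {2,5}  now seen {0,2,5,6}
depth 3: {1,7,8}  now seen {0,1,2,5,6,7,8}
depth 4: {4}  now seen {0,1,2,4,5,6,7,8}
Reach set: {0,1,2,4,5,6,7,8}
witness 8: tau·tau·d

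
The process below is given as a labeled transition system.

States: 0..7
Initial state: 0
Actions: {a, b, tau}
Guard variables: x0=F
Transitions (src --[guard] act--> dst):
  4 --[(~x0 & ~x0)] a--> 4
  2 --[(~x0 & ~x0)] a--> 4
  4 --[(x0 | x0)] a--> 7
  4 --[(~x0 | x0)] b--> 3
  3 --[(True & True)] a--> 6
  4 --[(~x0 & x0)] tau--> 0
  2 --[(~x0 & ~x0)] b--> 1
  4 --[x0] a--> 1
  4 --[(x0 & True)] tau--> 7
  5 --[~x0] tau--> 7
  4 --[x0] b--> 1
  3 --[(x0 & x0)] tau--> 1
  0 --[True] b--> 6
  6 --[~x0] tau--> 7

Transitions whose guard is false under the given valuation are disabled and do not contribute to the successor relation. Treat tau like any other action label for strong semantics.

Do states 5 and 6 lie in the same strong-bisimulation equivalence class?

Answer: BISIMILAR

Working:
Refine partition for ~:
  π0 = {{0,1,2,3,4,5,6,7}}
  π1 = {{0},{1,7},{2,4},{3},{5,6}}
  π2 = {{0},{1,7},{2},{3},{4},{5,6}}
Fixed point at round 3; 6 class(es).
5∈{5,6}, 6∈{5,6}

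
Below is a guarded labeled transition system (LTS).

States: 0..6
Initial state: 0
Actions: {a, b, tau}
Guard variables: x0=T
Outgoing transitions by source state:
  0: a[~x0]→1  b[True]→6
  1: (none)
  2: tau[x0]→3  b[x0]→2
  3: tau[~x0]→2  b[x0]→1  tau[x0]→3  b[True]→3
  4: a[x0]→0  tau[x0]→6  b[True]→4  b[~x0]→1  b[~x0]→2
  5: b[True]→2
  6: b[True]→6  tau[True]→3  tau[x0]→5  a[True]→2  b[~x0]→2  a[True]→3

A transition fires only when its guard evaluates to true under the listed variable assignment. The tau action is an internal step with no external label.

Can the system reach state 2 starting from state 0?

Answer: REACHABLE

Trace:
After dropping false guards: 15 live edges.
depth 0: {0}
depth 1: {6}  cumulative {0,6}
depth 2: {2,3,5}  cumulative {0,2,3,5,6}
depth 3: {1}  cumulative {0,1,2,3,5,6}
Reach set: {0,1,2,3,5,6}
witness 2: b·a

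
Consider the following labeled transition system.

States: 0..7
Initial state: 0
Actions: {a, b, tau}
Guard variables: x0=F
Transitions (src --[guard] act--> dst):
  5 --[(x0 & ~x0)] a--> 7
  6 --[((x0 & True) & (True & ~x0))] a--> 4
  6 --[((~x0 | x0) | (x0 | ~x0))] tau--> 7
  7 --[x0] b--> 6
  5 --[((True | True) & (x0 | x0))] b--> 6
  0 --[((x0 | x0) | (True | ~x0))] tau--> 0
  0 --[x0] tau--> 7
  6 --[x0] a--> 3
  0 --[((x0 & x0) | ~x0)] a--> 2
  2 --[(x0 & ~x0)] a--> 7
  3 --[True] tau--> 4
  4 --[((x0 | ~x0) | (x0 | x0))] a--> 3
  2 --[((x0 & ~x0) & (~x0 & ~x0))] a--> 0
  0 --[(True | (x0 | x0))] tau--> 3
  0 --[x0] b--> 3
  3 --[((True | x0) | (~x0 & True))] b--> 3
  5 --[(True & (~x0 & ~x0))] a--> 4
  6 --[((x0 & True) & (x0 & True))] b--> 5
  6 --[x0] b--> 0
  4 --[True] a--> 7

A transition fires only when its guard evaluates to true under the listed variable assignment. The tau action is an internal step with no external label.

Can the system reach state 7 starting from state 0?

Answer: REACHABLE

Analysis:
9 transition(s) survive guard evaluation.
depth 0: {0}
depth 1: {2,3}  now seen {0,2,3}
depth 2: {4}  now seen {0,2,3,4}
depth 3: {7}  now seen {0,2,3,4,7}
Reach set: {0,2,3,4,7}
trace reaching 7: tau·tau·a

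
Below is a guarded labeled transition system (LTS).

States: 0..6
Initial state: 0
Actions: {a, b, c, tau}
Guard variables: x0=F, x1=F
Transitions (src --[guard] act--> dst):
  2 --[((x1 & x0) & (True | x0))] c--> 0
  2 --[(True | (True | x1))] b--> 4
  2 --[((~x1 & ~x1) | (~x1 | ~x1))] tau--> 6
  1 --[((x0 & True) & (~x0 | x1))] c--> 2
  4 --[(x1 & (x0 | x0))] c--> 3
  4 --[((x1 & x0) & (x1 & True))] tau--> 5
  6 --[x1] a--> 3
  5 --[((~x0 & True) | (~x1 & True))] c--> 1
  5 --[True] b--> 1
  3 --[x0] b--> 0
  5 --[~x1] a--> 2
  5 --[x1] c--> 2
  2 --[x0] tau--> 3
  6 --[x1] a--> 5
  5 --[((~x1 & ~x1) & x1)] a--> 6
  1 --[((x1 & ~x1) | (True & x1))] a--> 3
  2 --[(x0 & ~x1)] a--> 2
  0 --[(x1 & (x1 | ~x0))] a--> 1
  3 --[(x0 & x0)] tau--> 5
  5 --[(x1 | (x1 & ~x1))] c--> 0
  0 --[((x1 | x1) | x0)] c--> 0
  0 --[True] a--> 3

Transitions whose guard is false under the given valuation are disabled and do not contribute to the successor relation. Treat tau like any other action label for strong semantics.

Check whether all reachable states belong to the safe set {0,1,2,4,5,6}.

Answer: INVARIANT VIOLATED at state 3

Analysis:
Safe = {0,1,2,4,5,6}
Reach set: {0,3}
  0: ok
  3: outside
counterexample path to 3: a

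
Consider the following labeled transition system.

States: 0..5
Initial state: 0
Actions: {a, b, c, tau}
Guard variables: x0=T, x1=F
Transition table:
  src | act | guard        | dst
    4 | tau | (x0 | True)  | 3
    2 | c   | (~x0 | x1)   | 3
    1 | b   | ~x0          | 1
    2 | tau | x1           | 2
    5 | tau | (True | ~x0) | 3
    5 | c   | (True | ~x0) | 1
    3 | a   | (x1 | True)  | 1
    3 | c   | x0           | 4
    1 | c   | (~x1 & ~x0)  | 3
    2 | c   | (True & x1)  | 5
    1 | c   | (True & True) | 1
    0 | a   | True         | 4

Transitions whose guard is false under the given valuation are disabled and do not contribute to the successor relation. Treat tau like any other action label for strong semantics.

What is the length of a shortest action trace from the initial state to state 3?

Breadth-first toward 3:
  Layer 0: {0}
  Layer 1: {4}
  Layer 2: {3}
first hit 3 at d=2 via a·tau

Answer: 2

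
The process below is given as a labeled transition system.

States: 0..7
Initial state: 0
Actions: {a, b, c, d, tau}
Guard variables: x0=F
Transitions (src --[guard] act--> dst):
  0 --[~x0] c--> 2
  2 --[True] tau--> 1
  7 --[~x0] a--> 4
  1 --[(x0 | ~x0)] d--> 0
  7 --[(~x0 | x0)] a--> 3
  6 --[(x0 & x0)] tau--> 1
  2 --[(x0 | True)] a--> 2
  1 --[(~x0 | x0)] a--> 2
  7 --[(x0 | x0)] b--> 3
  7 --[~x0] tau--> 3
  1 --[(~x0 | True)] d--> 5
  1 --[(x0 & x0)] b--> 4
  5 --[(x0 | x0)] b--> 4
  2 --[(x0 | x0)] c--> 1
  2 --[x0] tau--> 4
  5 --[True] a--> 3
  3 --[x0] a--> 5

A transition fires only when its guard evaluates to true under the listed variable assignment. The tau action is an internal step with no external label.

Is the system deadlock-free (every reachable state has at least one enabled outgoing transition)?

Reachable = {0,1,2,3,5}
  0: c→2  [1 exit(s)]
  1: a→2  d→0  d→5  [3 exit(s)]
  2: a→2  tau→1  [2 exit(s)]
  3: ∅  [no exit]
  5: a→3  [1 exit(s)]
Path to 3: c·tau·d·a

Answer: DEADLOCK at state 3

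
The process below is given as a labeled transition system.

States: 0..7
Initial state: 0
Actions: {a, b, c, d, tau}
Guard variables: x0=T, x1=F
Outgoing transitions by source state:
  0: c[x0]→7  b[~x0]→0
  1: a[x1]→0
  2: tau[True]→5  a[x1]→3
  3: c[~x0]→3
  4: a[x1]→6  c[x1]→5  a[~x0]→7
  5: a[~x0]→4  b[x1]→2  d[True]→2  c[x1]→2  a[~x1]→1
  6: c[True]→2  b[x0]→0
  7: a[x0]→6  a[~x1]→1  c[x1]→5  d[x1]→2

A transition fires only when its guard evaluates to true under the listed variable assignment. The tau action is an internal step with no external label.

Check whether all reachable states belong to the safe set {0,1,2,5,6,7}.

Answer: INVARIANT HOLDS

Analysis:
Safe = {0,1,2,5,6,7}
Reachable = {0,1,2,5,6,7}
  0: safe
  1: safe
  2: safe
  5: safe
  6: safe
  7: safe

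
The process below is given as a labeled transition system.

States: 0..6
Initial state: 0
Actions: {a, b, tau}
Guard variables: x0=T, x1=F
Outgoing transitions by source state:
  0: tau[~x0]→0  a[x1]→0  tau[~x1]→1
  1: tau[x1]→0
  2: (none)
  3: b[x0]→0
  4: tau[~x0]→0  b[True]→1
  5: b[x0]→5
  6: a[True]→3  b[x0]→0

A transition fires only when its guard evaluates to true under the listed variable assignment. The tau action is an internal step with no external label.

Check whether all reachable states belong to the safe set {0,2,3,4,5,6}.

Answer: INVARIANT VIOLATED at state 1

Working:
Inv-set: {0,2,3,4,5,6}
Reach set: {0,1}
  0: ✓
  1: ✗ unsafe
counterexample path to 1: tau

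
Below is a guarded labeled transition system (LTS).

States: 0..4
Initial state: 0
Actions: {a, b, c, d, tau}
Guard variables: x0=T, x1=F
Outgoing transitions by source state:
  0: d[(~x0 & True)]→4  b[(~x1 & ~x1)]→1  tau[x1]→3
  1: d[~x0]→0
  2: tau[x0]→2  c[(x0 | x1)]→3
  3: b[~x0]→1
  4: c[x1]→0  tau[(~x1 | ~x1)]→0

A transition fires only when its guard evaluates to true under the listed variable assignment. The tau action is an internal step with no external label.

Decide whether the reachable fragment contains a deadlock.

Answer: DEADLOCK at state 1

Working:
Reach set: {0,1}
  0: b→1  [1 out]
  1: ∅  [STUCK]
Path to 1: b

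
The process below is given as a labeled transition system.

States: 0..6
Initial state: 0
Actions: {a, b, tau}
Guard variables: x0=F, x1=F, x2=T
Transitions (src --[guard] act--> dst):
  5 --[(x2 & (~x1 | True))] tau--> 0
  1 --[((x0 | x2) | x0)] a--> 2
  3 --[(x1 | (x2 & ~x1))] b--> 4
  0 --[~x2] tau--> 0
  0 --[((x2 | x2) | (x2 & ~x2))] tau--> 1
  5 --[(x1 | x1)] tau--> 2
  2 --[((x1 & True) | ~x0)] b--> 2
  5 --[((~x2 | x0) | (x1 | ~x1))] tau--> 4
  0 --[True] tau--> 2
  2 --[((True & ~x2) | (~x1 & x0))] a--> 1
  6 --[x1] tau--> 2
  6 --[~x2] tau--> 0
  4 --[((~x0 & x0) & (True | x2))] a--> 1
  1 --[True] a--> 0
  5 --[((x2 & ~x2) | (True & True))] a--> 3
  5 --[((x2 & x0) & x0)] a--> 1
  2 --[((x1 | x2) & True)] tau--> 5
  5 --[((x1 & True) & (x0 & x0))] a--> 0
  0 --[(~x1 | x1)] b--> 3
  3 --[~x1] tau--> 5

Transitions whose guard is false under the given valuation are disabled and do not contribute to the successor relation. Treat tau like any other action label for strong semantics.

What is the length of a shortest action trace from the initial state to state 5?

Answer: 2

Analysis:
Layered search for 5:
  depth 0: {0}
  depth 1: {1,2,3}
  depth 2: {4,5}
5 enters at depth 2; path b·tau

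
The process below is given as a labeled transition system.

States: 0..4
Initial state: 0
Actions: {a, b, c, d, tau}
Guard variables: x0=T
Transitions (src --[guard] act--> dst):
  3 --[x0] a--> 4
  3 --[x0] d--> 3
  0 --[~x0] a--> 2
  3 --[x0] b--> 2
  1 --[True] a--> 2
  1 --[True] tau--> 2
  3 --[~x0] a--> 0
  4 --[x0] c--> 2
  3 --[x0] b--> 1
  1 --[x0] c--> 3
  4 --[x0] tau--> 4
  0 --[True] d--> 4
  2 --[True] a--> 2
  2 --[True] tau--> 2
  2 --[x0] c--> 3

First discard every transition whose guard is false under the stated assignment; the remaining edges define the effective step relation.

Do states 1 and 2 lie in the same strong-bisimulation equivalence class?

Compute ~ classes (split until stable):
  round 0: {{0,1,2,3,4}}
  round 1: {{0},{1,2},{3},{4}}
Fixed point at round 2; 4 class(es).
[1]={1,2}  [2]={1,2}

Answer: BISIMILAR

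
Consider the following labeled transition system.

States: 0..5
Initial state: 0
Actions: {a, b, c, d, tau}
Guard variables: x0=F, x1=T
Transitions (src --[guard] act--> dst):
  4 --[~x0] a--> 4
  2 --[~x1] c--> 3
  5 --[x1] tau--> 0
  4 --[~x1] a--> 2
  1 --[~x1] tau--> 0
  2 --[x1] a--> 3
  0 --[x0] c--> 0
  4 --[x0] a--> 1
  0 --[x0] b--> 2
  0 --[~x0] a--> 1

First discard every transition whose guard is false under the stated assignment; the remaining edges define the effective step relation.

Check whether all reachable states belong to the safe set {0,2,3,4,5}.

Answer: INVARIANT VIOLATED at state 1

Trace:
Allowed set {0,2,3,4,5}
R = {0,1}
  0: safe
  1: VIOLATES
witness against invariant: a → 1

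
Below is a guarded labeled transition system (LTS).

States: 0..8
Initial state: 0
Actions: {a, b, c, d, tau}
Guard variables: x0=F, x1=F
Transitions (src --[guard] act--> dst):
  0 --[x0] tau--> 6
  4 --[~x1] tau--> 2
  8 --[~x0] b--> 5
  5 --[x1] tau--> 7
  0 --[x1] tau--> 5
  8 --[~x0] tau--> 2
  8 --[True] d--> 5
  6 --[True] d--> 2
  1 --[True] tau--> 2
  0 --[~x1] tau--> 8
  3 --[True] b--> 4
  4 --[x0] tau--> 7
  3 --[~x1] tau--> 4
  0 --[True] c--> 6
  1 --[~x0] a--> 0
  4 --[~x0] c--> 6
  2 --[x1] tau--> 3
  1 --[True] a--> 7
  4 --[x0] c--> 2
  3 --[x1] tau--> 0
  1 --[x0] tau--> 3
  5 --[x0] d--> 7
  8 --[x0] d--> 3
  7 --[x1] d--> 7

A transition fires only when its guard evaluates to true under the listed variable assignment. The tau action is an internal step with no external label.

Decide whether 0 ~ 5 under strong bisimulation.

Answer: NOT BISIMILAR

Working:
Bisimulation quotient by refinement:
  P[0] = {{0,1,2,3,4,5,6,7,8}}
  P[1] = {{0,4},{1},{2,5,7},{3},{6},{8}}
  P[2] = {{0},{1},{2,5,7},{3},{4},{6},{8}}
7 equivalence class(es) (converged in 3)
[0]={0}  [5]={2,5,7}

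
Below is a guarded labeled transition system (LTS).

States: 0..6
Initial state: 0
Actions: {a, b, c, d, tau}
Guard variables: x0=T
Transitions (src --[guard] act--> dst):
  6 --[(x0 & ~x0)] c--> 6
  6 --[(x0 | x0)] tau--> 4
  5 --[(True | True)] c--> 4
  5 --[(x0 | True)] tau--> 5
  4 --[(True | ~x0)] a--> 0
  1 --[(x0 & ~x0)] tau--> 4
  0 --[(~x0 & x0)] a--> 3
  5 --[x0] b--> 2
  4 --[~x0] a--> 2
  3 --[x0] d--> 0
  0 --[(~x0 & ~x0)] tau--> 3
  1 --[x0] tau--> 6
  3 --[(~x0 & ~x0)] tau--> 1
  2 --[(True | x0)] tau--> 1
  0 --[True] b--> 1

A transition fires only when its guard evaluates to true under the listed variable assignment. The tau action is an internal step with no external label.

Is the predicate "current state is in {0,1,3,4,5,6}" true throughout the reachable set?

Allowed set {0,1,3,4,5,6}
R = {0,1,4,6}
  0: ok
  1: ok
  4: ok
  6: ok

Answer: INVARIANT HOLDS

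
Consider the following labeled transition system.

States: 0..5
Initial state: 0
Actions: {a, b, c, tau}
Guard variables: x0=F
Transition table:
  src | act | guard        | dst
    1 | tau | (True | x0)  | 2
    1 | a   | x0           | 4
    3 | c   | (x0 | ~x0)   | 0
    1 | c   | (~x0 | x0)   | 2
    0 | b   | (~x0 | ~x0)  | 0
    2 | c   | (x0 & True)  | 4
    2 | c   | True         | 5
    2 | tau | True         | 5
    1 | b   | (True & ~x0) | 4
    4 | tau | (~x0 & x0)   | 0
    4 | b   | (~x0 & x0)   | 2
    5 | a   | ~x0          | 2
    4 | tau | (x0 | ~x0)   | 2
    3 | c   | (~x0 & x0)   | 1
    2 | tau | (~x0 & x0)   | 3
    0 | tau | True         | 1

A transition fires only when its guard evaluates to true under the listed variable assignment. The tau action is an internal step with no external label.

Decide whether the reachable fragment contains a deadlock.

Reachable = {0,1,2,4,5}
  0: b→0  tau→1  [2 exit(s)]
  1: b→4  c→2  tau→2  [3 exit(s)]
  2: c→5  tau→5  [2 exit(s)]
  4: tau→2  [1 exit(s)]
  5: a→2  [1 exit(s)]

Answer: DEADLOCK-FREE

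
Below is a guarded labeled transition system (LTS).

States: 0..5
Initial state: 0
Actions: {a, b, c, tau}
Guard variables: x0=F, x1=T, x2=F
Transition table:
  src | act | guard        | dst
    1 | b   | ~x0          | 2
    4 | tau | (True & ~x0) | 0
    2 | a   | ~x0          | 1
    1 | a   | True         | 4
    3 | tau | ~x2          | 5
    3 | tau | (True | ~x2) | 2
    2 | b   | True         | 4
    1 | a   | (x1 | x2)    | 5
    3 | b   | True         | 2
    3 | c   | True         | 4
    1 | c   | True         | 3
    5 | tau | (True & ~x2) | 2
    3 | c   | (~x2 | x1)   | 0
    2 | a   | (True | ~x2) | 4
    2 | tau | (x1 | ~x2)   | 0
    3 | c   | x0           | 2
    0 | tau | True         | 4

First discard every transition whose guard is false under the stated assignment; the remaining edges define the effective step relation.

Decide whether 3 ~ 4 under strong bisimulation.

Refine partition for ~:
  round 0: {{0,1,2,3,4,5}}
  round 1: {{0,4,5},{1},{2},{3}}
  round 2: {{0,4},{1},{2},{3},{5}}
5 equivalence class(es) (converged in 3)
class of 3: {3}; class of 4: {0,4}

Answer: NOT BISIMILAR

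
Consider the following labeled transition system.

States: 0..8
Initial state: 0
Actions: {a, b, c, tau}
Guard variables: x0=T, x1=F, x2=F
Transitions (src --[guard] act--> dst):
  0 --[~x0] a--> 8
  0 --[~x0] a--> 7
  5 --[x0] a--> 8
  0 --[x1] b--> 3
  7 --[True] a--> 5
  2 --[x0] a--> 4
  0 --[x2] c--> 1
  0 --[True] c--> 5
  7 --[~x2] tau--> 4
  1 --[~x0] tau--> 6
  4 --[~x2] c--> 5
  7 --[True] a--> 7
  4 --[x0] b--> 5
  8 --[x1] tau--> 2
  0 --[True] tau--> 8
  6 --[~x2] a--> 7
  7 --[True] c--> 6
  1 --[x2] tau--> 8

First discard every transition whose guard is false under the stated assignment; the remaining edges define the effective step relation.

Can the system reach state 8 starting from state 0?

Answer: REACHABLE

Trace:
After dropping false guards: 11 live edges.
depth 0: {0}
depth 1: {5,8}  total {0,5,8}
Reachable = {0,5,8}
witness 8: tau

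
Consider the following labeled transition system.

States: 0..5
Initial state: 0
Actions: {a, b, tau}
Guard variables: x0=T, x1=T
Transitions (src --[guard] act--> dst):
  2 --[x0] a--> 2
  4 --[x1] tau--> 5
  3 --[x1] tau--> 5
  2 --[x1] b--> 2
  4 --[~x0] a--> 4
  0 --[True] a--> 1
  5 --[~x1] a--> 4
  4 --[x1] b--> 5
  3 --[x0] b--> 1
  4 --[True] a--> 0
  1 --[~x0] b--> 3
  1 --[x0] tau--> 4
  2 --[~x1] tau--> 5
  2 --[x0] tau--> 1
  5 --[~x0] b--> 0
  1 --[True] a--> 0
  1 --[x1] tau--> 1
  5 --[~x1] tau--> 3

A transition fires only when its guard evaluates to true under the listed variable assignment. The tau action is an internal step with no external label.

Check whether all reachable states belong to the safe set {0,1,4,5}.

Allowed set {0,1,4,5}
Reach set: {0,1,4,5}
  0: safe
  1: safe
  4: safe
  5: safe

Answer: INVARIANT HOLDS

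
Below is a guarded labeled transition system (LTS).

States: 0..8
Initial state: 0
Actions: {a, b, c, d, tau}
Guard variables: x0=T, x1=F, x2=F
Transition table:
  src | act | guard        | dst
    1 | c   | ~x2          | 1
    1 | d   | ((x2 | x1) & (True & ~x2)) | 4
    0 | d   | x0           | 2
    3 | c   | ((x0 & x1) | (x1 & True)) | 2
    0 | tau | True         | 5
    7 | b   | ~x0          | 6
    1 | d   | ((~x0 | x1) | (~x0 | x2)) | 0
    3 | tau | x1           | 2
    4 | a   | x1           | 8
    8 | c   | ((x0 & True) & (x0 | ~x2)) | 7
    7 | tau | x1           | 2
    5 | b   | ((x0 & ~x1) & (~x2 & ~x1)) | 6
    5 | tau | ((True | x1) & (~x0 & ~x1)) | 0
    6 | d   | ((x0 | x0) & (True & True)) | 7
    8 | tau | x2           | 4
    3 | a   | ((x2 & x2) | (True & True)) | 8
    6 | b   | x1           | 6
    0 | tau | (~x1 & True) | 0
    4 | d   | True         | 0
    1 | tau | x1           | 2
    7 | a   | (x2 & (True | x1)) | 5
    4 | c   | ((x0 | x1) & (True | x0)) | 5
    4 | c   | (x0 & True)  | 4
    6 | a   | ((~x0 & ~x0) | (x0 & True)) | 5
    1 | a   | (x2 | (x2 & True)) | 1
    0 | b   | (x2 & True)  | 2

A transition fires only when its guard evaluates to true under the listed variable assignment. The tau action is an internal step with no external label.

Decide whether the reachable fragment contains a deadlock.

Reach set: {0,2,5,6,7}
  0: d→2  tau→0  tau→5  [3 exit(s)]
  2: ∅  [STUCK]
  5: b→6  [1 exit(s)]
  6: a→5  d→7  [2 exit(s)]
  7: ∅  [STUCK]
trace reaching 2: d

Answer: DEADLOCK at state 2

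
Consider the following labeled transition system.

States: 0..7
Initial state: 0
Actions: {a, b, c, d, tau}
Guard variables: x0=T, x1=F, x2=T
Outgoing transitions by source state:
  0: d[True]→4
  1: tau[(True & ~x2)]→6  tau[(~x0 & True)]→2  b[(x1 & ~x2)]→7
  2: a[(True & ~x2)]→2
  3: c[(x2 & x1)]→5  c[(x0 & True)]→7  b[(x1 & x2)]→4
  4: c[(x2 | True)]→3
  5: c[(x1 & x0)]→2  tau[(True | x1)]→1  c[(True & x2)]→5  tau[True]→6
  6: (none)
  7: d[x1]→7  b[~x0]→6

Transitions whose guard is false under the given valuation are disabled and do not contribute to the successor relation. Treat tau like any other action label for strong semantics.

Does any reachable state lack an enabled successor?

Reachable = {0,3,4,7}
  0: d→4  [deg 1]
  3: c→7  [deg 1]
  4: c→3  [deg 1]
  7: ∅  [STUCK]
witness 7: d·c·c

Answer: DEADLOCK at state 7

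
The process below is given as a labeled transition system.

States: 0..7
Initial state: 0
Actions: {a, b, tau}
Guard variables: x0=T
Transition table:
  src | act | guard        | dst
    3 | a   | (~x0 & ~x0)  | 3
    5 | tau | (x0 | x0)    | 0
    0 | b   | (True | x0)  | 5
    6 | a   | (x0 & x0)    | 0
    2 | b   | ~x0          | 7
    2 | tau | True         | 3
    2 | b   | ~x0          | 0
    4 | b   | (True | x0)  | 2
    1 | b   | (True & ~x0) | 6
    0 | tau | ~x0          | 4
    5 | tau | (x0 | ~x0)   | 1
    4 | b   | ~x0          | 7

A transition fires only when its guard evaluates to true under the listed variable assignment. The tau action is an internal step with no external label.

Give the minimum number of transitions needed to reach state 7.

BFS to 7:
  L0 = {0}
  L1 = {5}
  L2 = {1}
7 never appears.

Answer: UNREACHABLE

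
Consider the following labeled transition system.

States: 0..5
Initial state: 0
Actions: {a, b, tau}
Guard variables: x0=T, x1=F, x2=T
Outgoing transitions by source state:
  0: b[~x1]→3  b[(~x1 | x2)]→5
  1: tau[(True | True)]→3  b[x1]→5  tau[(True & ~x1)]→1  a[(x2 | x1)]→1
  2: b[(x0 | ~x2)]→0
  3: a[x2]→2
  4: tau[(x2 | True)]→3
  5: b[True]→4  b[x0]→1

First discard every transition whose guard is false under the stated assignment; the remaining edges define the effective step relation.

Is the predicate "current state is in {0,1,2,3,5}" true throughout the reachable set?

Answer: INVARIANT VIOLATED at state 4

Trace:
Allowed set {0,1,2,3,5}
Reachable = {0,1,2,3,4,5}
  0: ✓
  1: ✓
  2: ✓
  3: ✓
  4: ✗ unsafe
  5: ✓
counterexample path to 4: b·b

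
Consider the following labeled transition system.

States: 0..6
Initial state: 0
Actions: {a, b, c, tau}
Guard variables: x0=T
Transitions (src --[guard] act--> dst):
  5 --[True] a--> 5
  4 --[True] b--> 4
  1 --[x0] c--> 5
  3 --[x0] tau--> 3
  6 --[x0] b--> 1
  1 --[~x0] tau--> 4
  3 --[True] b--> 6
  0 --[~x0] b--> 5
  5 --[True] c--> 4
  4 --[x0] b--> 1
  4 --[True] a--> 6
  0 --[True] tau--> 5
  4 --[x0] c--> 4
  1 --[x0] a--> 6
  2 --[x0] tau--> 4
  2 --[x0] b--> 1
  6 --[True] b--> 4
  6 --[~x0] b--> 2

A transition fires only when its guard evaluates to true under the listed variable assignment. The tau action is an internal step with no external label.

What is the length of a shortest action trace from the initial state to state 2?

Answer: UNREACHABLE

Working:
Layered search for 2:
  depth 0: {0}
  depth 1: {5}
  depth 2: {4}
  depth 3: {1,6}
2 never appears.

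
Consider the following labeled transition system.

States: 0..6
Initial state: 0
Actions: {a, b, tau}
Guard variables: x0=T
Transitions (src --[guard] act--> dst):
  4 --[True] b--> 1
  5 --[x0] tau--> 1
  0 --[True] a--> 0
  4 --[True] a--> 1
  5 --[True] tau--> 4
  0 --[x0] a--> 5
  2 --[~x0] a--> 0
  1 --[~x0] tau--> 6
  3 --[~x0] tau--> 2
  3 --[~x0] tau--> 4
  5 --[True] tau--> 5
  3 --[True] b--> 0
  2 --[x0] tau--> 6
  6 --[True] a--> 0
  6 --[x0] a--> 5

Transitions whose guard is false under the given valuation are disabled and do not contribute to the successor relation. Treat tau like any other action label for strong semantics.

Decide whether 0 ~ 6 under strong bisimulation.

Compute ~ classes (split until stable):
  P[0] = {{0,1,2,3,4,5,6}}
  P[1] = {{0,6},{1},{2,5},{3},{4}}
  P[2] = {{0,6},{1},{2},{3},{4},{5}}
Fixed point at round 3; 6 class(es).
class of 0: {0,6}; class of 6: {0,6}

Answer: BISIMILAR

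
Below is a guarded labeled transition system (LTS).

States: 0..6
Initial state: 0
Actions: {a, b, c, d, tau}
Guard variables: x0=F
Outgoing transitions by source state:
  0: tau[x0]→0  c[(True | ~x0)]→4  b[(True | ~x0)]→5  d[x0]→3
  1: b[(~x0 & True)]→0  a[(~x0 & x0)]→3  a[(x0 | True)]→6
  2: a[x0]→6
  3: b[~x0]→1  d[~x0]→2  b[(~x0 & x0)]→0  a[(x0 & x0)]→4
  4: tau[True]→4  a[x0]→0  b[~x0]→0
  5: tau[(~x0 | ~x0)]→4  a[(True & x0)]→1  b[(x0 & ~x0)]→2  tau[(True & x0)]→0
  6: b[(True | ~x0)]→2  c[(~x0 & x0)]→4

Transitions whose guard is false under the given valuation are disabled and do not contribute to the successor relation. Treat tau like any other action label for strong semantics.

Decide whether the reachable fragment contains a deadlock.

Reach set: {0,4,5}
  0: b→5  c→4  [2 exit(s)]
  4: b→0  tau→4  [2 exit(s)]
  5: tau→4  [1 exit(s)]

Answer: DEADLOCK-FREE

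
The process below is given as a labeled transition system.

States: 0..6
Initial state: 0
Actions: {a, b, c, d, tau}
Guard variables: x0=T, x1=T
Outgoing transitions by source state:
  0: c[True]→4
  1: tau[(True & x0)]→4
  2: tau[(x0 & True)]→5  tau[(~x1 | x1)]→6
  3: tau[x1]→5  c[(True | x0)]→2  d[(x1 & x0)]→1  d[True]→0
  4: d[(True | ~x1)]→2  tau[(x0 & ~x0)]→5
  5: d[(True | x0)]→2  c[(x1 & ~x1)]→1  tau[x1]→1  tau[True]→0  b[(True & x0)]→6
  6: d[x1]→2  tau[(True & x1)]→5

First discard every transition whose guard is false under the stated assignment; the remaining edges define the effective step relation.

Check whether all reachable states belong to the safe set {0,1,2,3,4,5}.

Safe = {0,1,2,3,4,5}
Reach set: {0,1,2,4,5,6}
  0: ✓
  1: ✓
  2: ✓
  4: ✓
  5: ✓
  6: outside
counterexample path to 6: c·d·tau

Answer: INVARIANT VIOLATED at state 6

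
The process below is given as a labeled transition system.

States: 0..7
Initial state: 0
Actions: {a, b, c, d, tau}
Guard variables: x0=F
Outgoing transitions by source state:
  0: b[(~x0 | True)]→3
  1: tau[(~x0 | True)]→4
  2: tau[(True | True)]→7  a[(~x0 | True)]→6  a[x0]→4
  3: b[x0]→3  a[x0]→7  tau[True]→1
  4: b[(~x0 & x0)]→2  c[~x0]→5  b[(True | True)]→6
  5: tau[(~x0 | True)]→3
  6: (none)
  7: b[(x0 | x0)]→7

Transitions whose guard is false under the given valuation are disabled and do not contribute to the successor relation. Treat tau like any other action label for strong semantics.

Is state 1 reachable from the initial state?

Answer: REACHABLE

Trace:
Guard filter leaves 8 enabled edge(s).
depth 0: {0}
depth 1: {3}  total {0,3}
depth 2: {1}  total {0,1,3}
depth 3: {4}  total {0,1,3,4}
depth 4: {5,6}  total {0,1,3,4,5,6}
Reachable = {0,1,3,4,5,6}
Path to 1: b·tau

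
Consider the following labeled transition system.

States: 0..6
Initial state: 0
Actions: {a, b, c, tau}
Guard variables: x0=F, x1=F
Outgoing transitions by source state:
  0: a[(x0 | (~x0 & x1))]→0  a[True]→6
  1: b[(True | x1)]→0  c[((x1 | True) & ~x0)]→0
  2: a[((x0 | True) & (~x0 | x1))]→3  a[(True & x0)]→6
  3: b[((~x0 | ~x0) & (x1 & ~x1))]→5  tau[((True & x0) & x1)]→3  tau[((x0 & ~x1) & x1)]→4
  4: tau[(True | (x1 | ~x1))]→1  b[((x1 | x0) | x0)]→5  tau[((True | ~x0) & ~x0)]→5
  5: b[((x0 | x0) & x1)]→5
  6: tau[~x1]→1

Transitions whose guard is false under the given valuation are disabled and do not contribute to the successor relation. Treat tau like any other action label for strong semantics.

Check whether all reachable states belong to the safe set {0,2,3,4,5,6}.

Answer: INVARIANT VIOLATED at state 1

Working:
Safe = {0,2,3,4,5,6}
R = {0,1,6}
  0: safe
  1: outside
  6: safe
witness against invariant: a·tau → 1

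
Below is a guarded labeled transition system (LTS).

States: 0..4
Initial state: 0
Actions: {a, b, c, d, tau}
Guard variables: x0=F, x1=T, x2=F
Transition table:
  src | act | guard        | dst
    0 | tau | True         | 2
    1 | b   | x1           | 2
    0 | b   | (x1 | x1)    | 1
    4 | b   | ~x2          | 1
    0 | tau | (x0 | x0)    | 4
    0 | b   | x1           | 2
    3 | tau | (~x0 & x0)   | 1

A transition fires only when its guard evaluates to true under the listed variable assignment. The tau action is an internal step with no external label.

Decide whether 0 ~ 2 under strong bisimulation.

Compute ~ classes (split until stable):
  π0 = {{0,1,2,3,4}}
  π1 = {{0},{1,4},{2,3}}
  π2 = {{0},{1},{2,3},{4}}
4 equivalence class(es) (converged in 3)
0∈{0}, 2∈{2,3}

Answer: NOT BISIMILAR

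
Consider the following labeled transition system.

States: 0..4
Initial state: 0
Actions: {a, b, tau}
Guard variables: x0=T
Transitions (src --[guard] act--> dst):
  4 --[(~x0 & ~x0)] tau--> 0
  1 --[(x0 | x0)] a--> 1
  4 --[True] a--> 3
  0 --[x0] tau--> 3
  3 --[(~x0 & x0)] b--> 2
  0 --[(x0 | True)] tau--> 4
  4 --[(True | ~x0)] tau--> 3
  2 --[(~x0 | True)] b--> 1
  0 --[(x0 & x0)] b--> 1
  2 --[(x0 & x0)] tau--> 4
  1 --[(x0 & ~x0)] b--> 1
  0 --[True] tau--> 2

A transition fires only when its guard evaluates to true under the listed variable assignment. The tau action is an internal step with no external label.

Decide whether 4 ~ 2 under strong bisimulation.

Answer: NOT BISIMILAR

Analysis:
Compute ~ classes (split until stable):
  π0 = {{0,1,2,3,4}}
  π1 = {{0,2},{1},{3},{4}}
  π2 = {{0},{1},{2},{3},{4}}
5 equivalence class(es) (converged in 3)
[4]={4}  [2]={2}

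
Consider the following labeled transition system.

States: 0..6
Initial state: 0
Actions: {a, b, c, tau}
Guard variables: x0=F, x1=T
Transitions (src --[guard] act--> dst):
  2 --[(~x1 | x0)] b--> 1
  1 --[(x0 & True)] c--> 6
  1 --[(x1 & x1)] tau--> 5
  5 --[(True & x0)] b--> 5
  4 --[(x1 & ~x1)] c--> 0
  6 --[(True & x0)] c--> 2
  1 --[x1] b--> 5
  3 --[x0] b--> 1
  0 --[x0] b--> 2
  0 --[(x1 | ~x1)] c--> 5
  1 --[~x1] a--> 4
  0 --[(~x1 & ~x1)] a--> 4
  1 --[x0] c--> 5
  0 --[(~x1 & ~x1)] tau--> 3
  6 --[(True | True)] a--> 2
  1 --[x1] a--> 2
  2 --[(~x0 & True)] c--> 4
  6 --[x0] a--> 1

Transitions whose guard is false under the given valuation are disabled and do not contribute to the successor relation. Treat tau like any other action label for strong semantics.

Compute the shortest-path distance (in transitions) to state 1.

Answer: UNREACHABLE

Trace:
Layered search for 1:
  Layer 0: {0}
  Layer 1: {5}
1 never appears.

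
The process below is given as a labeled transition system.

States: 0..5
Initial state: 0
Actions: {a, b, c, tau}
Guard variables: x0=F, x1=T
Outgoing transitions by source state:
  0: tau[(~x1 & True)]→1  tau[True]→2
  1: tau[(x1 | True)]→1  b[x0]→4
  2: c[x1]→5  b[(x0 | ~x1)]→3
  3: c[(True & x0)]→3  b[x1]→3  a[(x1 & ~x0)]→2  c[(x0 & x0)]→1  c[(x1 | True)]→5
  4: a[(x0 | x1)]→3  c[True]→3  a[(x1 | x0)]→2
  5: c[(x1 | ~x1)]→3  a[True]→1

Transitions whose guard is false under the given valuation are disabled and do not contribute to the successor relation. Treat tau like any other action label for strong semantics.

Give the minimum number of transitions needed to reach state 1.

Breadth-first toward 1:
  Layer 0: {0}
  Layer 1: {2}
  Layer 2: {5}
  Layer 3: {1,3}
1 enters at depth 3; path tau·c·a

Answer: 3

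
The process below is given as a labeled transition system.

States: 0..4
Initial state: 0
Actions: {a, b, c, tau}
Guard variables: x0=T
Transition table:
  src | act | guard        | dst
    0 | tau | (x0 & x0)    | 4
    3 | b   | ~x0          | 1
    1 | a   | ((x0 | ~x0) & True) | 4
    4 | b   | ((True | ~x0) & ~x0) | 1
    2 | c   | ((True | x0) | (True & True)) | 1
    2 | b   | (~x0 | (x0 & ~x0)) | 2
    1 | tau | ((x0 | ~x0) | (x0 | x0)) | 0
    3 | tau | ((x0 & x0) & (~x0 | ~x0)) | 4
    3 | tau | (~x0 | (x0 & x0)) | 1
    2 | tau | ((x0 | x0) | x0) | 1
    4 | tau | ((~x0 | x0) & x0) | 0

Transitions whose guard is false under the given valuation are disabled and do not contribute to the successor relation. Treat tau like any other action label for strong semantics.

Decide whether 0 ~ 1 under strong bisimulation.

Compute ~ classes (split until stable):
  π0 = {{0,1,2,3,4}}
  π1 = {{0,3,4},{1},{2}}
  π2 = {{0,4},{1},{2},{3}}
Fixed point at round 3; 4 class(es).
[0]={0,4}  [1]={1}

Answer: NOT BISIMILAR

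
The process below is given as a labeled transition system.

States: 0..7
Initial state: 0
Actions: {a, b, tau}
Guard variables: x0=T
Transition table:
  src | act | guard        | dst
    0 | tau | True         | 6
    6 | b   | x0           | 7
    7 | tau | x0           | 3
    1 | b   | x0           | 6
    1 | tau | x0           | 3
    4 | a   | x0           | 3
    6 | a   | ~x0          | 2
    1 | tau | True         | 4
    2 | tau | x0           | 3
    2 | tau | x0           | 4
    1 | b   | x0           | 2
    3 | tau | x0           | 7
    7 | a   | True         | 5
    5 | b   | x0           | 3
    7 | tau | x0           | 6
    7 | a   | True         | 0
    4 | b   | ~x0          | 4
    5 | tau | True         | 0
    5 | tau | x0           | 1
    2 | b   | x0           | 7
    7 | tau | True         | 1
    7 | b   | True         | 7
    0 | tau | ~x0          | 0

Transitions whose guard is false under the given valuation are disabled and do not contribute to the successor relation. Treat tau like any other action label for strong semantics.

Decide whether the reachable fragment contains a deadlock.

Answer: DEADLOCK-FREE

Trace:
Reachable = {0,1,2,3,4,5,6,7}
  0: tau→6  [deg 1]
  1: b→2  b→6  tau→3  tau→4  [deg 4]
  2: b→7  tau→3  tau→4  [deg 3]
  3: tau→7  [deg 1]
  4: a→3  [deg 1]
  5: b→3  tau→0  tau→1  [deg 3]
  6: b→7  [deg 1]
  7: a→0  a→5  b→7  tau→1  tau→3  tau→6  [deg 6]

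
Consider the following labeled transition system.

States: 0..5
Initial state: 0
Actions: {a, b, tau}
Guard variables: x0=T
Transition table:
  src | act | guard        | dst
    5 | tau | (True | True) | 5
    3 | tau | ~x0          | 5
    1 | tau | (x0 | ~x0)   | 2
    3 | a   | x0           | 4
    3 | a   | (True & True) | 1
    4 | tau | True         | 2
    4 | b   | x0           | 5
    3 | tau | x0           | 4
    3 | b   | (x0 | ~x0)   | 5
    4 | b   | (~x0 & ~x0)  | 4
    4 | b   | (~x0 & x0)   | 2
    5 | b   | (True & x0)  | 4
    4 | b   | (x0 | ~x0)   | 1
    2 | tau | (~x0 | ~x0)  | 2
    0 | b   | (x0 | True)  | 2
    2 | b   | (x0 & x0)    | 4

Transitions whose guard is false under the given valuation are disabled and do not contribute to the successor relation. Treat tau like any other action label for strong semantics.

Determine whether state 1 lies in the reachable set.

Answer: REACHABLE

Trace:
Guard filter leaves 12 enabled edge(s).
Layer 0: {0}
Layer 1: {2}  total {0,2}
Layer 2: {4}  total {0,2,4}
Layer 3: {1,5}  total {0,1,2,4,5}
R = {0,1,2,4,5}
trace reaching 1: b·b·b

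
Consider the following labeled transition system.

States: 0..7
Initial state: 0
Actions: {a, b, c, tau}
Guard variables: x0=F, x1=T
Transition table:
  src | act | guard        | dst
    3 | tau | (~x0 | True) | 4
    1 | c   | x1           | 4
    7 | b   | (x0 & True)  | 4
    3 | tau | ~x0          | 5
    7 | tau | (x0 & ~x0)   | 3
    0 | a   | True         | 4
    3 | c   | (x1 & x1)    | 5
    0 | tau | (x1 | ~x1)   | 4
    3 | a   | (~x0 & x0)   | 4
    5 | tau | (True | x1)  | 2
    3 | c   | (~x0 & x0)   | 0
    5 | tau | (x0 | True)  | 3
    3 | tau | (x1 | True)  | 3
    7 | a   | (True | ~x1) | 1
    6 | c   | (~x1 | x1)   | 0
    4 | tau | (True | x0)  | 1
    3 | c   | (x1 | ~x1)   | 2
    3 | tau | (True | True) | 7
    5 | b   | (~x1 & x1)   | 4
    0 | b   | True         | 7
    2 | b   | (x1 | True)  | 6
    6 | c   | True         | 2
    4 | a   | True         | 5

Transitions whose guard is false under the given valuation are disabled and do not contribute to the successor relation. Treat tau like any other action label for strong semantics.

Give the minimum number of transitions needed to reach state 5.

BFS to 5:
  Layer 0: {0}
  Layer 1: {4,7}
  Layer 2: {1,5}
5 enters at depth 2; path a·a

Answer: 2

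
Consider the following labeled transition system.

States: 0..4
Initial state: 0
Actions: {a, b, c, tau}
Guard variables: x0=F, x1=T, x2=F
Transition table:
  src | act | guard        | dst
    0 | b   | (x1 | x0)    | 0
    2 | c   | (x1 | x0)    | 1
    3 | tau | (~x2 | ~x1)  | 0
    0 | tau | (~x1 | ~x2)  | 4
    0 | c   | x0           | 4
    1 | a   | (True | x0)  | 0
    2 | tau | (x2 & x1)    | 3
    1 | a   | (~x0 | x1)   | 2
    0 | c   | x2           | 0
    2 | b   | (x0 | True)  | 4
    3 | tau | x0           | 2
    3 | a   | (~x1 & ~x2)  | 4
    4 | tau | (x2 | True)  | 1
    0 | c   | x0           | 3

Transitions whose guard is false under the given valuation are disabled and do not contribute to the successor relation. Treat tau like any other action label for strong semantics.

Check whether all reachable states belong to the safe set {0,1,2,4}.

Safe = {0,1,2,4}
Reach set: {0,1,2,4}
  0: safe
  1: safe
  2: safe
  4: safe

Answer: INVARIANT HOLDS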